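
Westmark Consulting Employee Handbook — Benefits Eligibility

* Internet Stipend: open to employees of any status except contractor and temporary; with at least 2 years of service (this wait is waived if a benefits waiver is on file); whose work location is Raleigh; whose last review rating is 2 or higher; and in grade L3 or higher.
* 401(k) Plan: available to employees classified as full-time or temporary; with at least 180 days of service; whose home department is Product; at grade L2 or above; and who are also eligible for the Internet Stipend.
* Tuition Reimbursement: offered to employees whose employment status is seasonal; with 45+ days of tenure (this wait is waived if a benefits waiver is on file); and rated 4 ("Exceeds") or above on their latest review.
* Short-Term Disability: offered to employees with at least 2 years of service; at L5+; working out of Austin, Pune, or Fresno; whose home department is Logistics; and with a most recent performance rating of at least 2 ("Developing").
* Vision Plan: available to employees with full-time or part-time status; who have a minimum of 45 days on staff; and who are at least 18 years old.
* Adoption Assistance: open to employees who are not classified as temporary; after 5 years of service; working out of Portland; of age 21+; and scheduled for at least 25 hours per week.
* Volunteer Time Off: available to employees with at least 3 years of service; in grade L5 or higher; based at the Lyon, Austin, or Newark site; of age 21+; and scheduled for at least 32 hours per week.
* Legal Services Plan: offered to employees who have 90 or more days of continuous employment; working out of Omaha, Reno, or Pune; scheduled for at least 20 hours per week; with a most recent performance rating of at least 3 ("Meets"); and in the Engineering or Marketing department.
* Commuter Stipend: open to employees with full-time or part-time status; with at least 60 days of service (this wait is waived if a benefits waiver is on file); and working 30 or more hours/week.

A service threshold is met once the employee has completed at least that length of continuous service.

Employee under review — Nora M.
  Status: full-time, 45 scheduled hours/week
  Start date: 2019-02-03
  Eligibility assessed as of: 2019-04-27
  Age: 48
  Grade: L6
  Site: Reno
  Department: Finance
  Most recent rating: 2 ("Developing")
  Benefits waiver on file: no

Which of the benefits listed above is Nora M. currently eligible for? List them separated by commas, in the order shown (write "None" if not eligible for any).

Service from 2019-02-03 to 2019-04-27: 83 days.
Internet Stipend — status full-time ✓ (not excluded); no waiver, service 83 days < 2 years (≈730 days) ✗ → not eligible.
401(k) Plan — status full-time ✓; service 83 days < 180 days ✗ → not eligible.
Tuition Reimbursement — status full-time ✗ (requires seasonal) → not eligible.
Short-Term Disability — service 83 days < 2 years (≈730 days) ✗ → not eligible.
Vision Plan — status full-time ✓; service 83 days ≥ 45 days ✓; age 48 ≥ 18 ✓ → eligible.
Adoption Assistance — status full-time ✓ (not excluded); service 83 days < 5 years (≈1825 days) ✗ → not eligible.
Volunteer Time Off — service 83 days < 3 years (≈1095 days) ✗ → not eligible.
Legal Services Plan — service 83 days < 90 days ✗ → not eligible.
Commuter Stipend — status full-time ✓; no waiver, service 83 days ≥ 60 days ✓; 45 hrs/wk ≥ 30 ✓ → eligible.

Vision Plan, Commuter Stipend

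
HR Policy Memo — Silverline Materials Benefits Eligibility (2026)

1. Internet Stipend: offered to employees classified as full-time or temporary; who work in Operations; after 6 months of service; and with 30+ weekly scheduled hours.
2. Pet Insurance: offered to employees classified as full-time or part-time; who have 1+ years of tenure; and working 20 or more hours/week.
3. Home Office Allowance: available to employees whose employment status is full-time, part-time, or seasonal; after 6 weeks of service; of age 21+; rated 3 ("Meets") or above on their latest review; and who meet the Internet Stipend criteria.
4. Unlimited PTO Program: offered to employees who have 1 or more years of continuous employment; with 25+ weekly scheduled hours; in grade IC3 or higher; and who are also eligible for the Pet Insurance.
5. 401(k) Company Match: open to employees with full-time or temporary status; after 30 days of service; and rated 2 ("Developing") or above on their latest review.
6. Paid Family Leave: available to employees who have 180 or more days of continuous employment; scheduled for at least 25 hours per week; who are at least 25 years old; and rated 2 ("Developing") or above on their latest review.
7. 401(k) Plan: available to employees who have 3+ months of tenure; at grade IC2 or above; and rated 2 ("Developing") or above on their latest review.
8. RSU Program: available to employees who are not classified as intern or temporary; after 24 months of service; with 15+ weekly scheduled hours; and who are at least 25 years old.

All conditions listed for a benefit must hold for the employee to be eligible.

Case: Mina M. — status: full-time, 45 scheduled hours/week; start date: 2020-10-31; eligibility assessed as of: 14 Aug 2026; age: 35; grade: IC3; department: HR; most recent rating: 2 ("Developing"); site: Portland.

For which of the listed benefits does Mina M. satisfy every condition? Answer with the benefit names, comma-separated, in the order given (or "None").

Pet Insurance, Unlimited PTO Program, 401(k) Company Match, Paid Family Leave, 401(k) Plan, RSU Program

Service from 2020-10-31 to 14 Aug 2026: 2113 days.
Internet Stipend — status full-time ✓; dept HR ✗ → not eligible.
Pet Insurance — status full-time ✓; service 2113 days ≥ 1 year (≈365 days) ✓; 45 hrs/wk ≥ 20 ✓ → eligible.
Home Office Allowance — status full-time ✓; service 2113 days ≥ 6 weeks (≈42 days) ✓; age 35 ≥ 21 ✓; rating 2 < 3 ✗ → not eligible.
Unlimited PTO Program — service 2113 days ≥ 1 year (≈365 days) ✓; 45 hrs/wk ≥ 25 ✓; grade IC3 ≥ IC3 ✓; eligible for Pet Insurance ✓ → eligible.
401(k) Company Match — status full-time ✓; service 2113 days ≥ 30 days ✓; rating 2 ≥ 2 ✓ → eligible.
Paid Family Leave — service 2113 days ≥ 180 days ✓; 45 hrs/wk ≥ 25 ✓; age 35 ≥ 25 ✓; rating 2 ≥ 2 ✓ → eligible.
401(k) Plan — service 2113 days ≥ 3 months (≈90 days) ✓; grade IC3 ≥ IC2 ✓; rating 2 ≥ 2 ✓ → eligible.
RSU Program — status full-time ✓ (not excluded); service 2113 days ≥ 24 months (≈720 days) ✓; 45 hrs/wk ≥ 15 ✓; age 35 ≥ 25 ✓ → eligible.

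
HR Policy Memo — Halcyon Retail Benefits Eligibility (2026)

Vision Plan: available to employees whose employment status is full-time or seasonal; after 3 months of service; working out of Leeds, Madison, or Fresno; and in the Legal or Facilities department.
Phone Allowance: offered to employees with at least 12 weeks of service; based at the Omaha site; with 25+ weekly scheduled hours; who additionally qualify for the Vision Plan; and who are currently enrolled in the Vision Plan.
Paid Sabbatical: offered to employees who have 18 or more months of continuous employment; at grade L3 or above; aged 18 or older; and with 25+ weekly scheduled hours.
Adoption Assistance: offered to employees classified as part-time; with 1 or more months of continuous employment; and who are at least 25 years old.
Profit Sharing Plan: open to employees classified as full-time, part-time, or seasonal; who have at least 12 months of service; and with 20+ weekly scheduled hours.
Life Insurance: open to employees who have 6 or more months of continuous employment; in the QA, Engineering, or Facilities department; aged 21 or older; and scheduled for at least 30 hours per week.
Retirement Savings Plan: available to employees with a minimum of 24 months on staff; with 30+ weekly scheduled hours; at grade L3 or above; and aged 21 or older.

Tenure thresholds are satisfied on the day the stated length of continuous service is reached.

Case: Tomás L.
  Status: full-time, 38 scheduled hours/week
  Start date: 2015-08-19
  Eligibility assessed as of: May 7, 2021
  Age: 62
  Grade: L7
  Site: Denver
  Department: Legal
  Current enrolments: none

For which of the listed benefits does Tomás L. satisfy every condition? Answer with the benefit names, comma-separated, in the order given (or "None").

Service from 2015-08-19 to May 7, 2021: 2088 days.
Vision Plan — status full-time ✓; service 2088 days ≥ 3 months (≈90 days) ✓; site Denver ✗ (not Leeds, Madison, or Fresno) → not eligible.
Phone Allowance — service 2088 days ≥ 12 weeks (≈84 days) ✓; site Denver ✗ (not Omaha) → not eligible.
Paid Sabbatical — service 2088 days ≥ 18 months (≈540 days) ✓; grade L7 ≥ L3 ✓; age 62 ≥ 18 ✓; 38 hrs/wk ≥ 25 ✓ → eligible.
Adoption Assistance — status full-time ✗ (requires part-time) → not eligible.
Profit Sharing Plan — status full-time ✓; service 2088 days ≥ 12 months (≈360 days) ✓; 38 hrs/wk ≥ 20 ✓ → eligible.
Life Insurance — service 2088 days ≥ 6 months (≈180 days) ✓; dept Legal ✗ → not eligible.
Retirement Savings Plan — service 2088 days ≥ 24 months (≈720 days) ✓; 38 hrs/wk ≥ 30 ✓; grade L7 ≥ L3 ✓; age 62 ≥ 21 ✓ → eligible.

Paid Sabbatical, Profit Sharing Plan, Retirement Savings Plan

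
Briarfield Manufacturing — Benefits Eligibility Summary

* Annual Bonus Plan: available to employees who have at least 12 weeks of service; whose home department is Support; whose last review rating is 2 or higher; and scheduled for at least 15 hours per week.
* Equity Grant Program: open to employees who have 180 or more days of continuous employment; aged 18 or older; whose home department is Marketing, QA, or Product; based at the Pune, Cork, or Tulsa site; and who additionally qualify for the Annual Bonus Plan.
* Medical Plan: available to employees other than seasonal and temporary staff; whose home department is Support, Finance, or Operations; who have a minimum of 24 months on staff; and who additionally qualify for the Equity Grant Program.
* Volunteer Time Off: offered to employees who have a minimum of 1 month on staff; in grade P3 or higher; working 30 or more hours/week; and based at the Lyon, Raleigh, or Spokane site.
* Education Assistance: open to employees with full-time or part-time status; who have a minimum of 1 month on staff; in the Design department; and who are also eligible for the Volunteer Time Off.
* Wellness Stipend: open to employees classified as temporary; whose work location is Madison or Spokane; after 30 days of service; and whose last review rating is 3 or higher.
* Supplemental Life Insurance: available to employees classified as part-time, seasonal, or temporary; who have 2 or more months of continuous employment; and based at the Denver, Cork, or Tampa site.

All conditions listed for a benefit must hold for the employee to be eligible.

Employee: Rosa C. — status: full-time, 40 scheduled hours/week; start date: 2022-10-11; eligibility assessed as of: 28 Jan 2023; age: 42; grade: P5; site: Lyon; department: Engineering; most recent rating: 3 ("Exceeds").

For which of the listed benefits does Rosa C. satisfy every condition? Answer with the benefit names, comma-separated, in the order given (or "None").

Volunteer Time Off

Service from 2022-10-11 to 28 Jan 2023: 109 days.
Annual Bonus Plan — service 109 days ≥ 12 weeks (≈84 days) ✓; dept Engineering ✗ → not eligible.
Equity Grant Program — service 109 days < 180 days ✗ → not eligible.
Medical Plan — status full-time ✓ (not excluded); dept Engineering ✗ → not eligible.
Volunteer Time Off — service 109 days ≥ 1 month (≈30 days) ✓; grade P5 ≥ P3 ✓; 40 hrs/wk ≥ 30 ✓; site Lyon ✓ → eligible.
Education Assistance — status full-time ✓; service 109 days ≥ 1 month (≈30 days) ✓; dept Engineering ✗ → not eligible.
Wellness Stipend — status full-time ✗ (requires temporary) → not eligible.
Supplemental Life Insurance — status full-time ✗ (requires part-time, seasonal, or temporary) → not eligible.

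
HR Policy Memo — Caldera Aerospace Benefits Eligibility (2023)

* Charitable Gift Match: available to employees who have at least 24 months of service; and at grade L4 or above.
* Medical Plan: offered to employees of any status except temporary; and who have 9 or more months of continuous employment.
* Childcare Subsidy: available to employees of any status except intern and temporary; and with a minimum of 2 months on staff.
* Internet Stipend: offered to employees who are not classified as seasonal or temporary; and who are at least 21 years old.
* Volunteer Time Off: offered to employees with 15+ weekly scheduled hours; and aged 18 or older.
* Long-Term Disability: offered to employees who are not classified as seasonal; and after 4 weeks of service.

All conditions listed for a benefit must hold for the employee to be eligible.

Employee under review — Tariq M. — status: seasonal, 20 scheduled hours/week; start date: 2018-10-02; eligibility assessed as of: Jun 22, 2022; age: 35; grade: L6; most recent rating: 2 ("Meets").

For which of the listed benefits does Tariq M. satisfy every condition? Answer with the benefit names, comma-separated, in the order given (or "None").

Charitable Gift Match, Medical Plan, Childcare Subsidy, Volunteer Time Off

Service from 2018-10-02 to Jun 22, 2022: 1359 days.
Charitable Gift Match — service 1359 days ≥ 24 months (≈720 days) ✓; grade L6 ≥ L4 ✓ → eligible.
Medical Plan — status seasonal ✓ (not excluded); service 1359 days ≥ 9 months (≈270 days) ✓ → eligible.
Childcare Subsidy — status seasonal ✓ (not excluded); service 1359 days ≥ 2 months (≈60 days) ✓ → eligible.
Internet Stipend — status seasonal ✗ (excluded) → not eligible.
Volunteer Time Off — 20 hrs/wk ≥ 15 ✓; age 35 ≥ 18 ✓ → eligible.
Long-Term Disability — status seasonal ✗ (excluded) → not eligible.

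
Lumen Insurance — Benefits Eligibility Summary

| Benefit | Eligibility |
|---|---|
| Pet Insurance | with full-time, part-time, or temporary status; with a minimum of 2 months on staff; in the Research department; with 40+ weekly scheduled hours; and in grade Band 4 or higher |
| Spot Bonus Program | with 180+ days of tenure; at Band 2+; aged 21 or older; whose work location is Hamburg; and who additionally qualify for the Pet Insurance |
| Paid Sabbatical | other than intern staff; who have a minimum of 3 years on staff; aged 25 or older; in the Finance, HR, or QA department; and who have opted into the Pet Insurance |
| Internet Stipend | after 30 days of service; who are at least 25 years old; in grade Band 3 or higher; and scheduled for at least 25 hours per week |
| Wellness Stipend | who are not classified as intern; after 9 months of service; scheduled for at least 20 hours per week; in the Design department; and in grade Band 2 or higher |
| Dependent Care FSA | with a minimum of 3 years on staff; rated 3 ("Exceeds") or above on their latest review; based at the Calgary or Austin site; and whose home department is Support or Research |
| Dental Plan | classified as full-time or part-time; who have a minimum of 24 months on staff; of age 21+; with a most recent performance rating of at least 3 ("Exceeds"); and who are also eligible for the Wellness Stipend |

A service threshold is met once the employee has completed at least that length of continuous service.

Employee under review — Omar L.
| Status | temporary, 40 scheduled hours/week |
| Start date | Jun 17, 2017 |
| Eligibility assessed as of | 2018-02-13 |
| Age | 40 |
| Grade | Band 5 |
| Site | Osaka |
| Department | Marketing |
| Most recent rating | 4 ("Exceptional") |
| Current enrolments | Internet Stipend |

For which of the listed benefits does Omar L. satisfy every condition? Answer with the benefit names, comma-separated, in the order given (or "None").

Internet Stipend

Service from Jun 17, 2017 to 2018-02-13: 241 days.
Pet Insurance — status temporary ✓; service 241 days ≥ 2 months (≈60 days) ✓; dept Marketing ✗ → not eligible.
Spot Bonus Program — service 241 days ≥ 180 days ✓; grade Band 5 ≥ Band 2 ✓; age 40 ≥ 21 ✓; site Osaka ✗ (not Hamburg) → not eligible.
Paid Sabbatical — status temporary ✓ (not excluded); service 241 days < 3 years (≈1095 days) ✗ → not eligible.
Internet Stipend — service 241 days ≥ 30 days ✓; age 40 ≥ 25 ✓; grade Band 5 ≥ Band 3 ✓; 40 hrs/wk ≥ 25 ✓ → eligible.
Wellness Stipend — status temporary ✓ (not excluded); service 241 days < 9 months (≈270 days) ✗ → not eligible.
Dependent Care FSA — service 241 days < 3 years (≈1095 days) ✗ → not eligible.
Dental Plan — status temporary ✗ (requires full-time or part-time) → not eligible.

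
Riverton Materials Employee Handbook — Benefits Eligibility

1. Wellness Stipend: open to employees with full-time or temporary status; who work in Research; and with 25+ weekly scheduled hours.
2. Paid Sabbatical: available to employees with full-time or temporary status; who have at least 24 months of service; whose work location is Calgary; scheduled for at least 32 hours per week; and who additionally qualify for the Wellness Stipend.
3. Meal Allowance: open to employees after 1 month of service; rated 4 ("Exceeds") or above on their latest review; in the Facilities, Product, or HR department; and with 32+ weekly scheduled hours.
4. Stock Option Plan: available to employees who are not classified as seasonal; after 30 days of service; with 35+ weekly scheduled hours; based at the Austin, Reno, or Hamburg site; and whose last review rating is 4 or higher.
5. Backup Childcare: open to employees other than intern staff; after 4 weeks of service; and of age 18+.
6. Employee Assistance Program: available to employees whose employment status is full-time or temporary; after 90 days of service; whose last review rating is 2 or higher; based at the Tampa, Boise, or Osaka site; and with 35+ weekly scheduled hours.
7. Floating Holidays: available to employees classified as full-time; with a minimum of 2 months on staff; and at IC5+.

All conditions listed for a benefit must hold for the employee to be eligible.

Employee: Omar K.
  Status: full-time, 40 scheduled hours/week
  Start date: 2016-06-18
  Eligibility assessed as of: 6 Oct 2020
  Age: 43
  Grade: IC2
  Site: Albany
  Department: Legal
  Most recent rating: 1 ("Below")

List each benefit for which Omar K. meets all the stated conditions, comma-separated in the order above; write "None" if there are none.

Service from 2016-06-18 to 6 Oct 2020: 1571 days.
Wellness Stipend — status full-time ✓; dept Legal ✗ → not eligible.
Paid Sabbatical — status full-time ✓; service 1571 days ≥ 24 months (≈720 days) ✓; site Albany ✗ (not Calgary) → not eligible.
Meal Allowance — service 1571 days ≥ 1 month (≈30 days) ✓; rating 1 < 4 ✗ → not eligible.
Stock Option Plan — status full-time ✓ (not excluded); service 1571 days ≥ 30 days ✓; 40 hrs/wk ≥ 35 ✓; site Albany ✗ (not Austin, Reno, or Hamburg) → not eligible.
Backup Childcare — status full-time ✓ (not excluded); service 1571 days ≥ 4 weeks (≈28 days) ✓; age 43 ≥ 18 ✓ → eligible.
Employee Assistance Program — status full-time ✓; service 1571 days ≥ 90 days ✓; rating 1 < 2 ✗ → not eligible.
Floating Holidays — status full-time ✓; service 1571 days ≥ 2 months (≈60 days) ✓; grade IC2 < IC5 ✗ → not eligible.

Backup Childcare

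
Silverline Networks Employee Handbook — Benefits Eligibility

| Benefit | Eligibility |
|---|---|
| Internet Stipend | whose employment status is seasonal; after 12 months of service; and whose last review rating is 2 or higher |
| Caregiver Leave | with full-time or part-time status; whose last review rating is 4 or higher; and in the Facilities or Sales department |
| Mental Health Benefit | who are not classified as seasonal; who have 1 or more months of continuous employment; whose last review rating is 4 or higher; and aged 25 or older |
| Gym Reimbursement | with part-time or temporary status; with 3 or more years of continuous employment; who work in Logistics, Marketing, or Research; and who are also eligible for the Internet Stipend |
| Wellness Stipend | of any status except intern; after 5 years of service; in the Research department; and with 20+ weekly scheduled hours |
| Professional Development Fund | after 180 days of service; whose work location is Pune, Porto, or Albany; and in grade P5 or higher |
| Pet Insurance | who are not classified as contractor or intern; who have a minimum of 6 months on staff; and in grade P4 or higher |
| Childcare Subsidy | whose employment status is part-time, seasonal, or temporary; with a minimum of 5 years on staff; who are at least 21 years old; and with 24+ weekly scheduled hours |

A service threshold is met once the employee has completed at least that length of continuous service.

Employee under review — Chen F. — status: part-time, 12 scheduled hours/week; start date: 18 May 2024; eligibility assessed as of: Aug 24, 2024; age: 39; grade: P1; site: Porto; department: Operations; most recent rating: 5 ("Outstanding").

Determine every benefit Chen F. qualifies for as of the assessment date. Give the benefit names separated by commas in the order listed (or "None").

Mental Health Benefit

Service from 18 May 2024 to Aug 24, 2024: 98 days.
Internet Stipend — status part-time ✗ (requires seasonal) → not eligible.
Caregiver Leave — status part-time ✓; rating 5 ≥ 4 ✓; dept Operations ✗ → not eligible.
Mental Health Benefit — status part-time ✓ (not excluded); service 98 days ≥ 1 month (≈30 days) ✓; rating 5 ≥ 4 ✓; age 39 ≥ 25 ✓ → eligible.
Gym Reimbursement — status part-time ✓; service 98 days < 3 years (≈1095 days) ✗ → not eligible.
Wellness Stipend — status part-time ✓ (not excluded); service 98 days < 5 years (≈1825 days) ✗ → not eligible.
Professional Development Fund — service 98 days < 180 days ✗ → not eligible.
Pet Insurance — status part-time ✓ (not excluded); service 98 days < 6 months (≈180 days) ✗ → not eligible.
Childcare Subsidy — status part-time ✓; service 98 days < 5 years (≈1825 days) ✗ → not eligible.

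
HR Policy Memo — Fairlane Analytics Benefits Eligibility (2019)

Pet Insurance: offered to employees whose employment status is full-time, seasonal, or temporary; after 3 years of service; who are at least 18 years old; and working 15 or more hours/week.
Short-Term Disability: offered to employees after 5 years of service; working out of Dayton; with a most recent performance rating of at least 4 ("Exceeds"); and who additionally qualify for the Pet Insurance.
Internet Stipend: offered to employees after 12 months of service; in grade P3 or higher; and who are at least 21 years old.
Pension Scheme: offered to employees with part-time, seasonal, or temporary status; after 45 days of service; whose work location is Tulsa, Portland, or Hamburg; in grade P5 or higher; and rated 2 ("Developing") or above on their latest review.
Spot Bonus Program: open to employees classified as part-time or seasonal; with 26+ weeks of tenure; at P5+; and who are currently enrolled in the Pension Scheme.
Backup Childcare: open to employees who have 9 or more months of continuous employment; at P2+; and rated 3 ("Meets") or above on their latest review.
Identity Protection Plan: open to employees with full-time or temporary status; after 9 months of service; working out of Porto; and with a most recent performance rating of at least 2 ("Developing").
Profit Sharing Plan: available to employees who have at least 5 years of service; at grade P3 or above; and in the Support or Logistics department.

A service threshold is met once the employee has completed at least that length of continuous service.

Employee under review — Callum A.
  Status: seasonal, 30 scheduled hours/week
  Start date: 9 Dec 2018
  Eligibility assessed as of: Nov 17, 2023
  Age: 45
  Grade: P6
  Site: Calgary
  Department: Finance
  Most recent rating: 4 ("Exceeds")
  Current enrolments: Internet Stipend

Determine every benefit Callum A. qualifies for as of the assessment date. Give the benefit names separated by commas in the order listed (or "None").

Pet Insurance, Internet Stipend, Backup Childcare

Service from 9 Dec 2018 to Nov 17, 2023: 1804 days.
Pet Insurance — status seasonal ✓; service 1804 days ≥ 3 years (≈1095 days) ✓; age 45 ≥ 18 ✓; 30 hrs/wk ≥ 15 ✓ → eligible.
Short-Term Disability — service 1804 days < 5 years (≈1825 days) ✗ → not eligible.
Internet Stipend — service 1804 days ≥ 12 months (≈360 days) ✓; grade P6 ≥ P3 ✓; age 45 ≥ 21 ✓ → eligible.
Pension Scheme — status seasonal ✓; service 1804 days ≥ 45 days ✓; site Calgary ✗ (not Tulsa, Portland, or Hamburg) → not eligible.
Spot Bonus Program — status seasonal ✓; service 1804 days ≥ 26 weeks (≈182 days) ✓; grade P6 ≥ P5 ✓; not enrolled in Pension Scheme ✗ → not eligible.
Backup Childcare — service 1804 days ≥ 9 months (≈270 days) ✓; grade P6 ≥ P2 ✓; rating 4 ≥ 3 ✓ → eligible.
Identity Protection Plan — status seasonal ✗ (requires full-time or temporary) → not eligible.
Profit Sharing Plan — service 1804 days < 5 years (≈1825 days) ✗ → not eligible.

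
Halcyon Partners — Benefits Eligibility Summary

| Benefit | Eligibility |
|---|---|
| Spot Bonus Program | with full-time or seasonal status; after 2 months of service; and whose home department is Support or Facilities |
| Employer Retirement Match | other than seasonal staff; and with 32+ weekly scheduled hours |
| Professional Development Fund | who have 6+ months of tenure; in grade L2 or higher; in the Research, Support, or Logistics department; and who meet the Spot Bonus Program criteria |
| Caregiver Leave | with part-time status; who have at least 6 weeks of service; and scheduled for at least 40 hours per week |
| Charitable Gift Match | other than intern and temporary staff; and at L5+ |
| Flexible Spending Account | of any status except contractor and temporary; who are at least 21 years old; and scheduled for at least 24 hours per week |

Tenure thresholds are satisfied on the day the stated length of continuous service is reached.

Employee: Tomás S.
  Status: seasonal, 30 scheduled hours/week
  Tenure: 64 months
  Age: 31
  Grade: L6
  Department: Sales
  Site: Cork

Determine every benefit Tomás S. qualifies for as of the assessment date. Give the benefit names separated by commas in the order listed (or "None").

Spot Bonus Program — status seasonal ✓; service 64 months ≥ 2 months ✓; dept Sales ✗ → not eligible.
Employer Retirement Match — status seasonal ✗ (excluded) → not eligible.
Professional Development Fund — service 64 months ≥ 6 months ✓; grade L6 ≥ L2 ✓; dept Sales ✗ → not eligible.
Caregiver Leave — status seasonal ✗ (requires part-time) → not eligible.
Charitable Gift Match — status seasonal ✓ (not excluded); grade L6 ≥ L5 ✓ → eligible.
Flexible Spending Account — status seasonal ✓ (not excluded); age 31 ≥ 21 ✓; 30 hrs/wk ≥ 24 ✓ → eligible.

Charitable Gift Match, Flexible Spending Account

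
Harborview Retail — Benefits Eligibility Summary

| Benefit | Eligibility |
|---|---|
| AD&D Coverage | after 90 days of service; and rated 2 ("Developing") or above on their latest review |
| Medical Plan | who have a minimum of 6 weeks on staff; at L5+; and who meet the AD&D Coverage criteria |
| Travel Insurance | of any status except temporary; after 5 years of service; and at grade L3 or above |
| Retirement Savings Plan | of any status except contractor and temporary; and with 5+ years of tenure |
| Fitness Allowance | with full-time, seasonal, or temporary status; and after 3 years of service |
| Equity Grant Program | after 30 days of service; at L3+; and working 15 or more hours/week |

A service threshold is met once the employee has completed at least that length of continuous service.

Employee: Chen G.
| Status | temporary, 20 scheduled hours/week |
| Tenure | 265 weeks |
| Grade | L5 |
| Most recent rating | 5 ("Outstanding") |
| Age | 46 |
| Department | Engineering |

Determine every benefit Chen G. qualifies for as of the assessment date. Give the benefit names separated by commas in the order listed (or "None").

AD&D Coverage — service 265 weeks ≥ 90 days ✓; rating 5 ≥ 2 ✓ → eligible.
Medical Plan — service 265 weeks ≥ 6 weeks ✓; grade L5 ≥ L5 ✓; eligible for AD&D Coverage ✓ → eligible.
Travel Insurance — status temporary ✗ (excluded) → not eligible.
Retirement Savings Plan — status temporary ✗ (excluded) → not eligible.
Fitness Allowance — status temporary ✓; service 265 weeks ≥ 3 years (≈1095 days) ✓ → eligible.
Equity Grant Program — service 265 weeks ≥ 30 days ✓; grade L5 ≥ L3 ✓; 20 hrs/wk ≥ 15 ✓ → eligible.

AD&D Coverage, Medical Plan, Fitness Allowance, Equity Grant Program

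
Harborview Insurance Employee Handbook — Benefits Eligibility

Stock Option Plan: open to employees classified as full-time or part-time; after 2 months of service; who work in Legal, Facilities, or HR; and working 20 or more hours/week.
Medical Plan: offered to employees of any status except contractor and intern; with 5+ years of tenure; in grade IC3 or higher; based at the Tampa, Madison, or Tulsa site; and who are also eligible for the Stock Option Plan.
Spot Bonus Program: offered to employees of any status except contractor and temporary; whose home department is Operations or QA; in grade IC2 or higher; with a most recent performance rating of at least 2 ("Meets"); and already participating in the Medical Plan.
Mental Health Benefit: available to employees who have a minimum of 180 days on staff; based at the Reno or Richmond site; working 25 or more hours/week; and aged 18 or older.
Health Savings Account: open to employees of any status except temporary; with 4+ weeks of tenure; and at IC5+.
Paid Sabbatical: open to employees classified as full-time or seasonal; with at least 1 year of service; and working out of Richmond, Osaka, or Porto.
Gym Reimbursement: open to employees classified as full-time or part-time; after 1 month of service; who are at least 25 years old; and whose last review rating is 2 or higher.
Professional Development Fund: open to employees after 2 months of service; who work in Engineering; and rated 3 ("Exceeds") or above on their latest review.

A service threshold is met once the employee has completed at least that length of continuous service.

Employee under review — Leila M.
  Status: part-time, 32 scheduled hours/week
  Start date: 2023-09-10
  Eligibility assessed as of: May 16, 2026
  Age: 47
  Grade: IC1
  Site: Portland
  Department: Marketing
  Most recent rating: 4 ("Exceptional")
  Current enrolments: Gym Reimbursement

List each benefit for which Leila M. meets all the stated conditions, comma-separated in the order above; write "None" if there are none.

Service from 2023-09-10 to May 16, 2026: 979 days.
Stock Option Plan — status part-time ✓; service 979 days ≥ 2 months (≈60 days) ✓; dept Marketing ✗ → not eligible.
Medical Plan — status part-time ✓ (not excluded); service 979 days < 5 years (≈1825 days) ✗ → not eligible.
Spot Bonus Program — status part-time ✓ (not excluded); dept Marketing ✗ → not eligible.
Mental Health Benefit — service 979 days ≥ 180 days ✓; site Portland ✗ (not Reno or Richmond) → not eligible.
Health Savings Account — status part-time ✓ (not excluded); service 979 days ≥ 4 weeks (≈28 days) ✓; grade IC1 < IC5 ✗ → not eligible.
Paid Sabbatical — status part-time ✗ (requires full-time or seasonal) → not eligible.
Gym Reimbursement — status part-time ✓; service 979 days ≥ 1 month (≈30 days) ✓; age 47 ≥ 25 ✓; rating 4 ≥ 2 ✓ → eligible.
Professional Development Fund — service 979 days ≥ 2 months (≈60 days) ✓; dept Marketing ✗ → not eligible.

Gym Reimbursement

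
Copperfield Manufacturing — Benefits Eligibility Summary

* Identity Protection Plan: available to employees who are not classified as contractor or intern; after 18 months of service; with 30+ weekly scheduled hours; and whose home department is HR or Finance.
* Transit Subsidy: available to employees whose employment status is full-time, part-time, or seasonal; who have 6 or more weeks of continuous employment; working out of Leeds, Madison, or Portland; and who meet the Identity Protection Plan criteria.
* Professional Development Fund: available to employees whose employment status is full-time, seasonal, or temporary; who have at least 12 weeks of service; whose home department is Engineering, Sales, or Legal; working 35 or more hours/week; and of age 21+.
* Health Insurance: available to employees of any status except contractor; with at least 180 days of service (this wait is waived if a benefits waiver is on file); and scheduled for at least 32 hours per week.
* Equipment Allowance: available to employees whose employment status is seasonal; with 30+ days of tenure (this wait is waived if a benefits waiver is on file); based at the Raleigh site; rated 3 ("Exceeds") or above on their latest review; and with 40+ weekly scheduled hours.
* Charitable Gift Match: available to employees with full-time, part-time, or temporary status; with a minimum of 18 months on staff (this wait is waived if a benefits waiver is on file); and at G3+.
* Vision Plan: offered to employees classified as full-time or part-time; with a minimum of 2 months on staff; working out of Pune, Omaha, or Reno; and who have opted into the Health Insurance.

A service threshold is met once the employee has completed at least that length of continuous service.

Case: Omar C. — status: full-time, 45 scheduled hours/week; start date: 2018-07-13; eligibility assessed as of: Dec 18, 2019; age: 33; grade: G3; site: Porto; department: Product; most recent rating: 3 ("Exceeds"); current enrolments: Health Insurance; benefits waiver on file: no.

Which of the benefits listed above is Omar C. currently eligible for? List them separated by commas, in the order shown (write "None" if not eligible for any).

Service from 2018-07-13 to Dec 18, 2019: 523 days.
Identity Protection Plan — status full-time ✓ (not excluded); service 523 days < 18 months (≈540 days) ✗ → not eligible.
Transit Subsidy — status full-time ✓; service 523 days ≥ 6 weeks (≈42 days) ✓; site Porto ✗ (not Leeds, Madison, or Portland) → not eligible.
Professional Development Fund — status full-time ✓; service 523 days ≥ 12 weeks (≈84 days) ✓; dept Product ✗ → not eligible.
Health Insurance — status full-time ✓ (not excluded); no waiver, service 523 days ≥ 180 days ✓; 45 hrs/wk ≥ 32 ✓ → eligible.
Equipment Allowance — status full-time ✗ (requires seasonal) → not eligible.
Charitable Gift Match — status full-time ✓; no waiver, service 523 days < 18 months (≈540 days) ✗ → not eligible.
Vision Plan — status full-time ✓; service 523 days ≥ 2 months (≈60 days) ✓; site Porto ✗ (not Pune, Omaha, or Reno) → not eligible.

Health Insurance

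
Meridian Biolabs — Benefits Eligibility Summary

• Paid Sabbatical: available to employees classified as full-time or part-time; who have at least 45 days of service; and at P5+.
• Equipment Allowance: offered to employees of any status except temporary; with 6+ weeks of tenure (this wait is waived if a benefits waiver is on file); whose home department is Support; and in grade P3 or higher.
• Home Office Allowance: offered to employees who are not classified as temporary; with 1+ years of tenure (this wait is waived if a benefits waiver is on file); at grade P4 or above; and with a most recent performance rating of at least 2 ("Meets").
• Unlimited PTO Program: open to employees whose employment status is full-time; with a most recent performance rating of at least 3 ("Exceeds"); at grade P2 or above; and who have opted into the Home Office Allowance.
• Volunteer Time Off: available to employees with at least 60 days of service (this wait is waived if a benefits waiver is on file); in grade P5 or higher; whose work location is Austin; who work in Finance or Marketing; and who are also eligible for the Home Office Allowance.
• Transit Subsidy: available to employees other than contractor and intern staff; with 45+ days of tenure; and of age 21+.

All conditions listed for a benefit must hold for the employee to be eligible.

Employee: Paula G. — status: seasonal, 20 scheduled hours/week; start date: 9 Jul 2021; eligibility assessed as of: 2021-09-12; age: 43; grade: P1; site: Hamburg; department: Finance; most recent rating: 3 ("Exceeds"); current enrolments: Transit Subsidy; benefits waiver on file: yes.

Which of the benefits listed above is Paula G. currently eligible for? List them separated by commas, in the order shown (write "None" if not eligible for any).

Service from 9 Jul 2021 to 2021-09-12: 65 days.
Paid Sabbatical — status seasonal ✗ (requires full-time or part-time) → not eligible.
Equipment Allowance — status seasonal ✓ (not excluded); benefits waiver on file ✓; dept Finance ✗ → not eligible.
Home Office Allowance — status seasonal ✓ (not excluded); benefits waiver on file ✓; grade P1 < P4 ✗ → not eligible.
Unlimited PTO Program — status seasonal ✗ (requires full-time) → not eligible.
Volunteer Time Off — benefits waiver on file ✓; grade P1 < P5 ✗ → not eligible.
Transit Subsidy — status seasonal ✓ (not excluded); service 65 days ≥ 45 days ✓; age 43 ≥ 21 ✓ → eligible.

Transit Subsidy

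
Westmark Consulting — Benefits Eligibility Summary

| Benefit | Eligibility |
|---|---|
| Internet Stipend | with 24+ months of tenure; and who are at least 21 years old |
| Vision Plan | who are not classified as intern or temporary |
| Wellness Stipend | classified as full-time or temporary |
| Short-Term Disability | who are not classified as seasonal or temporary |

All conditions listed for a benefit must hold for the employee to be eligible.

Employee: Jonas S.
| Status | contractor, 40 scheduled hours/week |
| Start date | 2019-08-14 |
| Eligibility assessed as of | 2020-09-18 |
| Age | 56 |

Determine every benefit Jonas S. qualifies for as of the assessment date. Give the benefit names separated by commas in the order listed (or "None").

Vision Plan, Short-Term Disability

Service from 2019-08-14 to 2020-09-18: 401 days.
Internet Stipend — service 401 days < 24 months (≈720 days) ✗ → not eligible.
Vision Plan — status contractor ✓ (not excluded) → eligible.
Wellness Stipend — status contractor ✗ (requires full-time or temporary) → not eligible.
Short-Term Disability — status contractor ✓ (not excluded) → eligible.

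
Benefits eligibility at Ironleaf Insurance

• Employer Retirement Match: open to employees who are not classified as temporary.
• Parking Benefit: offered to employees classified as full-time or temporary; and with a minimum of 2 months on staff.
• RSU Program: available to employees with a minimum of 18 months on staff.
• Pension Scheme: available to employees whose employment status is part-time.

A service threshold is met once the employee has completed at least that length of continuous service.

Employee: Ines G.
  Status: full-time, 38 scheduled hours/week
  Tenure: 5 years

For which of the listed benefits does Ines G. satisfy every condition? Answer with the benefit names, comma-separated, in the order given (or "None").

Employer Retirement Match — status full-time ✓ (not excluded) → eligible.
Parking Benefit — status full-time ✓; service 5 years ≥ 2 months (≈60 days) ✓ → eligible.
RSU Program — service 5 years ≥ 18 months (≈540 days) ✓ → eligible.
Pension Scheme — status full-time ✗ (requires part-time) → not eligible.

Employer Retirement Match, Parking Benefit, RSU Program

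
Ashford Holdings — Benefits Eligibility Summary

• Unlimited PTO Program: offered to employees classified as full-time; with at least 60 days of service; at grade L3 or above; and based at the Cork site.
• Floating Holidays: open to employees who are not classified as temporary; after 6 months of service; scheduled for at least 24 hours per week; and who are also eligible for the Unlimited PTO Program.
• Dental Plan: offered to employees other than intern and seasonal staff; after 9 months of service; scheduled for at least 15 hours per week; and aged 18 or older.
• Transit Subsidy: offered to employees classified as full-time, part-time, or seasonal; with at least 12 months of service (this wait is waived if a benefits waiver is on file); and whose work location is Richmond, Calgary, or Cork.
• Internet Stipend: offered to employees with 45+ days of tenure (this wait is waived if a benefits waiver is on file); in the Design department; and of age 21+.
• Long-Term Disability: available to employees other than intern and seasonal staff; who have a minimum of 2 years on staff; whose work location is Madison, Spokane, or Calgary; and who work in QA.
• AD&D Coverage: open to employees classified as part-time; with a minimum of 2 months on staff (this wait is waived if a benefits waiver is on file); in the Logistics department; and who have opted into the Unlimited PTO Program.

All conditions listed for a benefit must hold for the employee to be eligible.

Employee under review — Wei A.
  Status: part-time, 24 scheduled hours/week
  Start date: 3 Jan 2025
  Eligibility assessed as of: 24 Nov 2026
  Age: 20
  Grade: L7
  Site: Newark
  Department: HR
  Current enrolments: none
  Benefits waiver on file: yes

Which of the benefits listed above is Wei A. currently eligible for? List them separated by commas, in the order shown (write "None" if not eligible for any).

Service from 3 Jan 2025 to 24 Nov 2026: 690 days.
Unlimited PTO Program — status part-time ✗ (requires full-time) → not eligible.
Floating Holidays — status part-time ✓ (not excluded); service 690 days ≥ 6 months (≈180 days) ✓; 24 hrs/wk ≥ 24 ✓; not eligible for Unlimited PTO Program ✗ → not eligible.
Dental Plan — status part-time ✓ (not excluded); service 690 days ≥ 9 months (≈270 days) ✓; 24 hrs/wk ≥ 15 ✓; age 20 ≥ 18 ✓ → eligible.
Transit Subsidy — status part-time ✓; benefits waiver on file ✓; site Newark ✗ (not Richmond, Calgary, or Cork) → not eligible.
Internet Stipend — benefits waiver on file ✓; dept HR ✗ → not eligible.
Long-Term Disability — status part-time ✓ (not excluded); service 690 days < 2 years (≈730 days) ✗ → not eligible.
AD&D Coverage — status part-time ✓; benefits waiver on file ✓; dept HR ✗ → not eligible.

Dental Plan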